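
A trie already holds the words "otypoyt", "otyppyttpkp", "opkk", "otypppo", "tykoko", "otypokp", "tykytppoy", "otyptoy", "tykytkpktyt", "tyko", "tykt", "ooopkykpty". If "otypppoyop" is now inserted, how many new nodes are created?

The longest prefix of "otypppoyop" already in the trie is "otypppo" (length 7).
Each of the 3 remaining characters creates one node.

3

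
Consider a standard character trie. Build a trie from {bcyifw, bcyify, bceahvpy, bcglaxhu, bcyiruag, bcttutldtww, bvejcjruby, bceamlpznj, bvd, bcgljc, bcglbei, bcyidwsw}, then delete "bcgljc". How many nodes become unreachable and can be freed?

Walk "bcgljc" from the leaf back toward the root, removing each node that no remaining word uses.
The suffix "jc" (2 nodes) is used only by "bcgljc"; the node for "bcgl" still has the child "a", so pruning stops there.
Nodes removed: 2

2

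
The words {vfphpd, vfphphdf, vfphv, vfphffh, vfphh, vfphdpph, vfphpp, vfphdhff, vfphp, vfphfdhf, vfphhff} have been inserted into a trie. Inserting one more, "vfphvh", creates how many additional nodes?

1

Walking "vfphvh" from the root, the first 5 characters ("vfphv") follow existing edges; "h" is the first miss.
New nodes needed: |"vfphvh"| − 5 = 6 − 5 = 1.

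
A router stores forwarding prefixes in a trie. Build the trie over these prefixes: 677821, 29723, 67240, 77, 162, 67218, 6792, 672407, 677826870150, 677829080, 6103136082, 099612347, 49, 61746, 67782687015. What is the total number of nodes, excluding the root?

58

For each word, the new-node count is its length minus the longest prefix already in the trie:
  "677821" → 6 new (6, 7, 7, 8, 2, 1)
  "29723" → 5 new (2, 9, 7, 2, 3)
  "67240" → prefix "67" already present; 3 new (2, 4, 0)
  "77" → 2 new (7, 7)
  "162" → 3 new (1, 6, 2)
  "67218" → prefix "672" already present; 2 new (1, 8)
  "6792" → prefix "67" already present; 2 new (9, 2)
  "672407" → prefix "67240" already present; 1 new (7)
  "677826870150" → prefix "67782" already present; 7 new (6, 8, 7, 0, 1, 5, 0)
  "677829080" → prefix "67782" already present; 4 new (9, 0, 8, 0)
  "6103136082" → prefix "6" already present; 9 new (1, 0, 3, 1, 3, 6, 0, 8, 2)
  "099612347" → 9 new (0, 9, 9, 6, 1, 2, 3, 4, 7)
  "49" → 2 new (4, 9)
  "61746" → prefix "61" already present; 3 new (7, 4, 6)
  "67782687015" → prefix "67782687015" already present; 0 new (none)
Total nodes = 6 + 5 + 3 + 2 + 3 + 2 + 2 + 1 + 7 + 4 + 9 + 9 + 2 + 3 + 0 = 58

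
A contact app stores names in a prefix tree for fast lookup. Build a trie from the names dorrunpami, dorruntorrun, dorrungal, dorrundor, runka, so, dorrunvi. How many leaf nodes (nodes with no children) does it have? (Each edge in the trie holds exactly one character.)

A leaf is a node with no children — equivalently, the end of a word that is not a proper prefix of any other stored word.
Those words: "dorrundor", "dorrungal", "dorrunpami", "dorruntorrun", "dorrunvi", "runka", "so"
Leaf count: 7

7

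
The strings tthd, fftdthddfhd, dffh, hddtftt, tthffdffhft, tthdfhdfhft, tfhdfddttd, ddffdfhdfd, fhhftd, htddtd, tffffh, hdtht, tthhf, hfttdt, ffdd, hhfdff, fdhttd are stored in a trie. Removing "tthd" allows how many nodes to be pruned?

0

A node on "tthd"'s path can go only if nothing else ends at it or branches off below it.
Every node on "tthd" is still needed (e.g. by "tthdfhdfhft"), so nothing is freed.
Nodes removed: 0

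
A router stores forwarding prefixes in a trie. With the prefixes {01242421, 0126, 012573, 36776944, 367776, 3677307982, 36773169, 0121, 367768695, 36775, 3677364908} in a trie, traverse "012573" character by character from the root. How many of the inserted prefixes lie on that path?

Walk "012573" from the root; an end-of-word marker is hit whenever a stored word is a prefix of "012573".
Prefixes of the query that are stored words: "012573"
Count: 1

1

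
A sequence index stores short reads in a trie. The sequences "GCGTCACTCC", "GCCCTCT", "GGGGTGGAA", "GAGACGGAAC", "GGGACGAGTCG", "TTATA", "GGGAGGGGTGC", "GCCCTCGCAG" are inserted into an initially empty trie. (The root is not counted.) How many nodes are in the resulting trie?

56

For each word, the new-node count is its length minus the longest prefix already in the trie:
  "GCGTCACTCC" → 10 new (G, C, G, T, C, A, C, T, C, C)
  "GCCCTCT" → prefix "GC" already present; 5 new (C, C, T, C, T)
  "GGGGTGGAA" → prefix "G" already present; 8 new (G, G, G, T, G, G, A, A)
  "GAGACGGAAC" → prefix "G" already present; 9 new (A, G, A, C, G, G, A, A, C)
  "GGGACGAGTCG" → prefix "GGG" already present; 8 new (A, C, G, A, G, T, C, G)
  "TTATA" → 5 new (T, T, A, T, A)
  "GGGAGGGGTGC" → prefix "GGGA" already present; 7 new (G, G, G, G, T, G, C)
  "GCCCTCGCAG" → prefix "GCCCTC" already present; 4 new (G, C, A, G)
Total nodes = 10 + 5 + 8 + 9 + 8 + 5 + 7 + 4 = 56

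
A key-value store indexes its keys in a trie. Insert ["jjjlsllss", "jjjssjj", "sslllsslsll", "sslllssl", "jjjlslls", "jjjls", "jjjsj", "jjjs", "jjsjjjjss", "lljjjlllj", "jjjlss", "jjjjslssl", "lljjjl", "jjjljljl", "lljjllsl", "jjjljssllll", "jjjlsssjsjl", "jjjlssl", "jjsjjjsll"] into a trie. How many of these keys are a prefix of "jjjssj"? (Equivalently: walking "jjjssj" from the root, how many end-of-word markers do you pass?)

Check each prefix of "jjjssj" against the stored set — each match is an end-marker on the path.
Prefixes of the query that are stored words: "jjjs"
Count: 1

1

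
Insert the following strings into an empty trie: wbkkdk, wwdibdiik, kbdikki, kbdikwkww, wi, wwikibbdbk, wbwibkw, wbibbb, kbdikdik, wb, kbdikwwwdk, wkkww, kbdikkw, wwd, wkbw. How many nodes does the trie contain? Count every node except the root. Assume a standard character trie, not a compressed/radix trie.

Trace insertions, counting only characters that open a new branch:
  "wbkkdk" → 6 new (w, b, k, k, d, k)
  "wwdibdiik" → prefix "w" already present; 8 new (w, d, i, b, d, i, i, k)
  "kbdikki" → 7 new (k, b, d, i, k, k, i)
  "kbdikwkww" → prefix "kbdik" already present; 4 new (w, k, w, w)
  "wi" → prefix "w" already present; 1 new (i)
  "wwikibbdbk" → prefix "ww" already present; 8 new (i, k, i, b, b, d, b, k)
  "wbwibkw" → prefix "wb" already present; 5 new (w, i, b, k, w)
  "wbibbb" → prefix "wb" already present; 4 new (i, b, b, b)
  "kbdikdik" → prefix "kbdik" already present; 3 new (d, i, k)
  "wb" → prefix "wb" already present; 0 new (none)
  "kbdikwwwdk" → prefix "kbdikw" already present; 4 new (w, w, d, k)
  "wkkww" → prefix "w" already present; 4 new (k, k, w, w)
  "kbdikkw" → prefix "kbdikk" already present; 1 new (w)
  "wwd" → prefix "wwd" already present; 0 new (none)
  "wkbw" → prefix "wk" already present; 2 new (b, w)
Total nodes = 6 + 8 + 7 + 4 + 1 + 8 + 5 + 4 + 3 + 0 + 4 + 4 + 1 + 0 + 2 = 57

57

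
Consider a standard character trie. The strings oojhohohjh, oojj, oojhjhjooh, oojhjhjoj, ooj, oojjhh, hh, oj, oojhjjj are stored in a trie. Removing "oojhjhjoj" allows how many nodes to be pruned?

A node on "oojhjhjoj"'s path can go only if nothing else ends at it or branches off below it.
The suffix "j" (1 node) is used only by "oojhjhjoj"; the node for "oojhjhjo" still has the child "o", so pruning stops there.
Nodes removed: 1

1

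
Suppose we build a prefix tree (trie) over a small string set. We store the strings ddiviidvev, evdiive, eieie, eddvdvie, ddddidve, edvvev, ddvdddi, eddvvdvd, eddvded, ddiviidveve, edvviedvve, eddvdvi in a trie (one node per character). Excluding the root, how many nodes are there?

Count nodes per top-level branch (shared prefixes stored once):
  'd'-branch (ddddidve, ddiviidvev, ddiviidveve, ddvdddi): 22 nodes
  'e'-branch (eddvded, eddvdvi, eddvdvie, eddvvdvd, edvvev, edvviedvve, eieie, evdiive): 34 nodes
Sum: 56

56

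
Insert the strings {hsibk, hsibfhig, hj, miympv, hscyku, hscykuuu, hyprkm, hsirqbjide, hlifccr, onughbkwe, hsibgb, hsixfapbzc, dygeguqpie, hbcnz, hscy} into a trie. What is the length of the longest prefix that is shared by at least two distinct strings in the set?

6

The deepest shared node is where two words last agree before diverging.
e.g. "hscyku" and "hscykuuu" share the prefix "hscyku" of length 6; no pair shares a longer one.
Longest shared-prefix length: 6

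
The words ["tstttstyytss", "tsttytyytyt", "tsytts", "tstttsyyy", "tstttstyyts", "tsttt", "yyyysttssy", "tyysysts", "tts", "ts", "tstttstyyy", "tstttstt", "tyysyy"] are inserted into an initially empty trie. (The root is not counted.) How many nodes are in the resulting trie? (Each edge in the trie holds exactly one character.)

48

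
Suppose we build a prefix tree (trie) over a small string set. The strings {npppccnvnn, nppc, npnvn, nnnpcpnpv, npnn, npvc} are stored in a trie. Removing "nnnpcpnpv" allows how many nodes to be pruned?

8

A node on "nnnpcpnpv"'s path can go only if nothing else ends at it or branches off below it.
The suffix "nnpcpnpv" (8 nodes) is used only by "nnnpcpnpv"; the node for "n" still has the child "p", so pruning stops there.
Nodes removed: 8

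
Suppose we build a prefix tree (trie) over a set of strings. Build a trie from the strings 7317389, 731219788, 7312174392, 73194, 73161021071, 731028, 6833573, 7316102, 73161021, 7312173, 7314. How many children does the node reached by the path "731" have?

6

Follow the path "731" to its node, then look at its outgoing edges.
Distinct next characters after "731": 0, 2, 4, 6, 7, 9.
That node has 6 child edges.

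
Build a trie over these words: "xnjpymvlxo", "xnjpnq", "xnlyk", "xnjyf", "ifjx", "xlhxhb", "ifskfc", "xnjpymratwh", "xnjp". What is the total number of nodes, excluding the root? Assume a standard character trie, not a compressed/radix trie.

35

Count nodes per top-level branch (shared prefixes stored once):
  'i'-branch (ifjx, ifskfc): 8 nodes
  'x'-branch (xlhxhb, xnjp, xnjpnq, xnjpymratwh, xnjpymvlxo, xnjyf, xnlyk): 27 nodes
Sum: 35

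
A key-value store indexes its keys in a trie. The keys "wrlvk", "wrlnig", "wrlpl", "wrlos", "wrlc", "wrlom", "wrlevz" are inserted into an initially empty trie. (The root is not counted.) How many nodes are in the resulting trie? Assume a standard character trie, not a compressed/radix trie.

17

Insert word by word; a character creates a node only if that edge doesn't already exist:
  "wrlvk" → 5 new (w, r, l, v, k)
  "wrlnig" → prefix "wrl" already present; 3 new (n, i, g)
  "wrlpl" → prefix "wrl" already present; 2 new (p, l)
  "wrlos" → prefix "wrl" already present; 2 new (o, s)
  "wrlc" → prefix "wrl" already present; 1 new (c)
  "wrlom" → prefix "wrlo" already present; 1 new (m)
  "wrlevz" → prefix "wrl" already present; 3 new (e, v, z)
Total nodes = 5 + 3 + 2 + 2 + 1 + 1 + 3 = 17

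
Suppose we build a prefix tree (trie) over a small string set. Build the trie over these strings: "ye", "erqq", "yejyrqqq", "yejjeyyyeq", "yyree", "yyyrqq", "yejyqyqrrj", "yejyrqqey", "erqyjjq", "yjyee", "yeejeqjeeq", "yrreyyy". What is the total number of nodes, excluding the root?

57

Trace insertions, counting only characters that open a new branch:
  "ye" → 2 new (y, e)
  "erqq" → 4 new (e, r, q, q)
  "yejyrqqq" → prefix "ye" already present; 6 new (j, y, r, q, q, q)
  "yejjeyyyeq" → prefix "yej" already present; 7 new (j, e, y, y, y, e, q)
  "yyree" → prefix "y" already present; 4 new (y, r, e, e)
  "yyyrqq" → prefix "yy" already present; 4 new (y, r, q, q)
  "yejyqyqrrj" → prefix "yejy" already present; 6 new (q, y, q, r, r, j)
  "yejyrqqey" → prefix "yejyrqq" already present; 2 new (e, y)
  "erqyjjq" → prefix "erq" already present; 4 new (y, j, j, q)
  "yjyee" → prefix "y" already present; 4 new (j, y, e, e)
  "yeejeqjeeq" → prefix "ye" already present; 8 new (e, j, e, q, j, e, e, q)
  "yrreyyy" → prefix "y" already present; 6 new (r, r, e, y, y, y)
Total nodes = 2 + 4 + 6 + 7 + 4 + 4 + 6 + 2 + 4 + 4 + 8 + 6 = 57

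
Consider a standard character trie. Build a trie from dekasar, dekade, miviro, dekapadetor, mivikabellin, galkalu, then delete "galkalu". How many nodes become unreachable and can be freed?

7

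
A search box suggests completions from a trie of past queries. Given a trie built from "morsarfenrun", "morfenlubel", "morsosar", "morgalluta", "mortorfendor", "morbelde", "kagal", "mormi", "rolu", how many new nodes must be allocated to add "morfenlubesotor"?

Walking "morfenlubesotor" from the root, the first 10 characters ("morfenlube") follow existing edges; "s" is the first miss.
So 15 − 10 = 5 new nodes.

5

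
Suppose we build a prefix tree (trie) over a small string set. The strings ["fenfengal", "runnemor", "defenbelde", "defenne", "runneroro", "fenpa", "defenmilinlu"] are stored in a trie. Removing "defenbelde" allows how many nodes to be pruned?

A node on "defenbelde"'s path can go only if nothing else ends at it or branches off below it.
The suffix "belde" (5 nodes) is used only by "defenbelde"; the node for "defen" still has the child "n", so pruning stops there.
Nodes removed: 5

5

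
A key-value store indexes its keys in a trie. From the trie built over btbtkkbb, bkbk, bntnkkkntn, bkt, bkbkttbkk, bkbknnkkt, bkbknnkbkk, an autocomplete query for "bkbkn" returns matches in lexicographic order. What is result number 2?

bkbknnkkt

DFS of the "bkbkn" subtree visits, in order: "bkbknnkbkk", "bkbknnkkt"
Position 2: bkbknnkkt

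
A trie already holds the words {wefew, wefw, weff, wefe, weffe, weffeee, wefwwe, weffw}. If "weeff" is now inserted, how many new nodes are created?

Walking "weeff" from the root, the first 2 characters ("we") follow existing edges; "e" is the first miss.
So 5 − 2 = 3 new nodes.

3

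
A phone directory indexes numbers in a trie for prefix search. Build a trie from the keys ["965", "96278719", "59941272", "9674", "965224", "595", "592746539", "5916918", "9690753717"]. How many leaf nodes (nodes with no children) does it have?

8

Leaves are exactly the stored words that no other stored word extends.
Those words: "5916918", "592746539", "595", "59941272", "96278719", "965224", "9674", "9690753717"
Leaf count: 8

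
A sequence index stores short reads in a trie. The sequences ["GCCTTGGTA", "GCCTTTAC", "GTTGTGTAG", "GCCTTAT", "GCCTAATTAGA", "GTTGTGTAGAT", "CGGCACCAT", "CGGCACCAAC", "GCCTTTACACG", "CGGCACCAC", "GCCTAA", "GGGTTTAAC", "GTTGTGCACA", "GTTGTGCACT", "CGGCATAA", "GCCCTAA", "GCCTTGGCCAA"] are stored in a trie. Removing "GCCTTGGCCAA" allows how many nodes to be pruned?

A node on "GCCTTGGCCAA"'s path can go only if nothing else ends at it or branches off below it.
The suffix "CCAA" (4 nodes) is used only by "GCCTTGGCCAA"; the node for "GCCTTGG" still has the child "T", so pruning stops there.
Nodes removed: 4

4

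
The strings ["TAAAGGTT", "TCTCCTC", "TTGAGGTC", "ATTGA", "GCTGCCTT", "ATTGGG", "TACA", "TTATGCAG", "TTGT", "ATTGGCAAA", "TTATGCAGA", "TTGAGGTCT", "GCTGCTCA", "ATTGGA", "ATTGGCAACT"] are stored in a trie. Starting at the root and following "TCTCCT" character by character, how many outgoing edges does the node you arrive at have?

1

The children of the "TCTCCT" node are the distinct next characters among strings starting with "TCTCCT".
Characters that immediately follow "TCTCCT" among the stored strings: {C}.
That node has 1 child edge.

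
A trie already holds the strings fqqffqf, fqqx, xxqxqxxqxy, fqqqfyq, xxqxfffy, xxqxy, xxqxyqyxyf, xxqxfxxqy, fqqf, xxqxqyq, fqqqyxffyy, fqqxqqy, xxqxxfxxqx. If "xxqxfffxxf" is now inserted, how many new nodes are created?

3

"xxqxfff" is already a path in the trie; the remaining "xxf" must be added.
New nodes needed: |"xxqxfffxxf"| − 7 = 10 − 7 = 3.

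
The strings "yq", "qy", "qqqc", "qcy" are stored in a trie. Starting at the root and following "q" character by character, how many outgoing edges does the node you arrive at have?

The children of the "q" node are the distinct next characters among strings starting with "q".
Characters that immediately follow "q" among the stored strings: {c, q, y}.
That node has 3 child edges.

3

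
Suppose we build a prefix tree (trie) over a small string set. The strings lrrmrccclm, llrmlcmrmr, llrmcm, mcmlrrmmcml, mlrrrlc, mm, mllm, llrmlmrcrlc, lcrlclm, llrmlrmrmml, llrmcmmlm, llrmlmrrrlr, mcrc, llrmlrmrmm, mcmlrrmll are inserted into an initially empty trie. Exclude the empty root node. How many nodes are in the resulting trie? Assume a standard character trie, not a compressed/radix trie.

Insert word by word; a character creates a node only if that edge doesn't already exist:
  "lrrmrccclm" → 10 new (l, r, r, m, r, c, c, c, l, m)
  "llrmlcmrmr" → prefix "l" already present; 9 new (l, r, m, l, c, m, r, m, r)
  "llrmcm" → prefix "llrm" already present; 2 new (c, m)
  "mcmlrrmmcml" → 11 new (m, c, m, l, r, r, m, m, c, m, l)
  "mlrrrlc" → prefix "m" already present; 6 new (l, r, r, r, l, c)
  "mm" → prefix "m" already present; 1 new (m)
  "mllm" → prefix "ml" already present; 2 new (l, m)
  "llrmlmrcrlc" → prefix "llrml" already present; 6 new (m, r, c, r, l, c)
  "lcrlclm" → prefix "l" already present; 6 new (c, r, l, c, l, m)
  "llrmlrmrmml" → prefix "llrml" already present; 6 new (r, m, r, m, m, l)
  "llrmcmmlm" → prefix "llrmcm" already present; 3 new (m, l, m)
  "llrmlmrrrlr" → prefix "llrmlmr" already present; 4 new (r, r, l, r)
  "mcrc" → prefix "mc" already present; 2 new (r, c)
  "llrmlrmrmm" → prefix "llrmlrmrmm" already present; 0 new (none)
  "mcmlrrmll" → prefix "mcmlrrm" already present; 2 new (l, l)
Total nodes = 10 + 9 + 2 + 11 + 6 + 1 + 2 + 6 + 6 + 6 + 3 + 4 + 2 + 0 + 2 = 70

70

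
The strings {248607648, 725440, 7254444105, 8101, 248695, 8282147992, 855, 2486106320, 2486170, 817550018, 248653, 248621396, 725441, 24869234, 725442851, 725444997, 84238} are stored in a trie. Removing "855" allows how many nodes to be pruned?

2

After clearing the end-marker at "855", prune upward until reaching a node still needed by another word.
The suffix "55" (2 nodes) is used only by "855"; the node for "8" still has the child "1", so pruning stops there.
Nodes removed: 2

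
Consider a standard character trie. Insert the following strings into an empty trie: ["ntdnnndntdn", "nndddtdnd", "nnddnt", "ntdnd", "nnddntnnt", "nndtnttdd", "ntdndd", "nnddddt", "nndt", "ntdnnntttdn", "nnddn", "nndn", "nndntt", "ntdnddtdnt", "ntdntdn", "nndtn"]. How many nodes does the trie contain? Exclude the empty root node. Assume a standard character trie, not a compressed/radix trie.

49

Insert word by word; a character creates a node only if that edge doesn't already exist:
  "ntdnnndntdn" → 11 new (n, t, d, n, n, n, d, n, t, d, n)
  "nndddtdnd" → prefix "n" already present; 8 new (n, d, d, d, t, d, n, d)
  "nnddnt" → prefix "nndd" already present; 2 new (n, t)
  "ntdnd" → prefix "ntdn" already present; 1 new (d)
  "nnddntnnt" → prefix "nnddnt" already present; 3 new (n, n, t)
  "nndtnttdd" → prefix "nnd" already present; 6 new (t, n, t, t, d, d)
  "ntdndd" → prefix "ntdnd" already present; 1 new (d)
  "nnddddt" → prefix "nnddd" already present; 2 new (d, t)
  "nndt" → prefix "nndt" already present; 0 new (none)
  "ntdnnntttdn" → prefix "ntdnnn" already present; 5 new (t, t, t, d, n)
  "nnddn" → prefix "nnddn" already present; 0 new (none)
  "nndn" → prefix "nnd" already present; 1 new (n)
  "nndntt" → prefix "nndn" already present; 2 new (t, t)
  "ntdnddtdnt" → prefix "ntdndd" already present; 4 new (t, d, n, t)
  "ntdntdn" → prefix "ntdn" already present; 3 new (t, d, n)
  "nndtn" → prefix "nndtn" already present; 0 new (none)
Total nodes = 11 + 8 + 2 + 1 + 3 + 6 + 1 + 2 + 0 + 5 + 0 + 1 + 2 + 4 + 3 + 0 = 49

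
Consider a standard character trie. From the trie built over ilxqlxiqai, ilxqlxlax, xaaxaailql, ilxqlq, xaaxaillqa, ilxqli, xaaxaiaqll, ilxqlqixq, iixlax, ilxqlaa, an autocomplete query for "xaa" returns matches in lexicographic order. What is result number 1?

xaaxaailql

Filter for "xaa…" and sort: "xaaxaailql", "xaaxaiaqll", "xaaxaillqa"
Position 1: xaaxaailql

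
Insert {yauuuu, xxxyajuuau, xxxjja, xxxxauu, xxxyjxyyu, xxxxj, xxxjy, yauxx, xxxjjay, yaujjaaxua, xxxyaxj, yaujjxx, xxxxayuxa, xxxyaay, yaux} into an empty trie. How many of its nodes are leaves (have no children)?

A leaf is a node with no children — equivalently, the end of a word that is not a proper prefix of any other stored word.
Those words: "xxxjjay", "xxxjy", "xxxxauu", "xxxxayuxa", "xxxxj", "xxxyaay", "xxxyajuuau", "xxxyaxj", "xxxyjxyyu", "yaujjaaxua", "yaujjxx", "yauuuu", "yauxx"
Leaf count: 13

13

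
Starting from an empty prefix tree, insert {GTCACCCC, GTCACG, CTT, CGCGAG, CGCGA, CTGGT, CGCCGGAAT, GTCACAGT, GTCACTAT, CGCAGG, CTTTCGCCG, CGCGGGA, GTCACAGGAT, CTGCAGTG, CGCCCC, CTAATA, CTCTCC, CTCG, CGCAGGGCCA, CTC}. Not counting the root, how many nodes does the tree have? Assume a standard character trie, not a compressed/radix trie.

For each word, the new-node count is its length minus the longest prefix already in the trie:
  "GTCACCCC" → 8 new (G, T, C, A, C, C, C, C)
  "GTCACG" → prefix "GTCAC" already present; 1 new (G)
  "CTT" → 3 new (C, T, T)
  "CGCGAG" → prefix "C" already present; 5 new (G, C, G, A, G)
  "CGCGA" → prefix "CGCGA" already present; 0 new (none)
  "CTGGT" → prefix "CT" already present; 3 new (G, G, T)
  "CGCCGGAAT" → prefix "CGC" already present; 6 new (C, G, G, A, A, T)
  "GTCACAGT" → prefix "GTCAC" already present; 3 new (A, G, T)
  "GTCACTAT" → prefix "GTCAC" already present; 3 new (T, A, T)
  "CGCAGG" → prefix "CGC" already present; 3 new (A, G, G)
  "CTTTCGCCG" → prefix "CTT" already present; 6 new (T, C, G, C, C, G)
  "CGCGGGA" → prefix "CGCG" already present; 3 new (G, G, A)
  "GTCACAGGAT" → prefix "GTCACAG" already present; 3 new (G, A, T)
  "CTGCAGTG" → prefix "CTG" already present; 5 new (C, A, G, T, G)
  "CGCCCC" → prefix "CGCC" already present; 2 new (C, C)
  "CTAATA" → prefix "CT" already present; 4 new (A, A, T, A)
  "CTCTCC" → prefix "CT" already present; 4 new (C, T, C, C)
  "CTCG" → prefix "CTC" already present; 1 new (G)
  "CGCAGGGCCA" → prefix "CGCAGG" already present; 4 new (G, C, C, A)
  "CTC" → prefix "CTC" already present; 0 new (none)
Total nodes = 8 + 1 + 3 + 5 + 0 + 3 + 6 + 3 + 3 + 3 + 6 + 3 + 3 + 5 + 2 + 4 + 4 + 1 + 4 + 0 = 67

67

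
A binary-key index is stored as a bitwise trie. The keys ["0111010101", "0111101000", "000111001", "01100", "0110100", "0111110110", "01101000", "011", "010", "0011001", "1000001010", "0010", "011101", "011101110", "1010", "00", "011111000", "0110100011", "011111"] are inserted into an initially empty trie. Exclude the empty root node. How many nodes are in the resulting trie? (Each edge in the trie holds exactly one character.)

Insert word by word; a character creates a node only if that edge doesn't already exist:
  "0111010101" → 10 new (0, 1, 1, 1, 0, 1, 0, 1, 0, 1)
  "0111101000" → prefix "0111" already present; 6 new (1, 0, 1, 0, 0, 0)
  "000111001" → prefix "0" already present; 8 new (0, 0, 1, 1, 1, 0, 0, 1)
  "01100" → prefix "011" already present; 2 new (0, 0)
  "0110100" → prefix "0110" already present; 3 new (1, 0, 0)
  "0111110110" → prefix "01111" already present; 5 new (1, 0, 1, 1, 0)
  "01101000" → prefix "0110100" already present; 1 new (0)
  "011" → prefix "011" already present; 0 new (none)
  "010" → prefix "01" already present; 1 new (0)
  "0011001" → prefix "00" already present; 5 new (1, 1, 0, 0, 1)
  "1000001010" → 10 new (1, 0, 0, 0, 0, 0, 1, 0, 1, 0)
  "0010" → prefix "001" already present; 1 new (0)
  "011101" → prefix "011101" already present; 0 new (none)
  "011101110" → prefix "011101" already present; 3 new (1, 1, 0)
  "1010" → prefix "10" already present; 2 new (1, 0)
  "00" → prefix "00" already present; 0 new (none)
  "011111000" → prefix "0111110" already present; 2 new (0, 0)
  "0110100011" → prefix "01101000" already present; 2 new (1, 1)
  "011111" → prefix "011111" already present; 0 new (none)
Total nodes = 10 + 6 + 8 + 2 + 3 + 5 + 1 + 0 + 1 + 5 + 10 + 1 + 0 + 3 + 2 + 0 + 2 + 2 + 0 = 61

61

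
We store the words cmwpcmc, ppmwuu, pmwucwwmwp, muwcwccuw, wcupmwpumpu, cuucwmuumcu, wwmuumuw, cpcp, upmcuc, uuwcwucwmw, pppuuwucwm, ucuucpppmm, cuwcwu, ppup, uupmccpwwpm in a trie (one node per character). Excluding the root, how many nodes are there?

Count nodes per top-level branch (shared prefixes stored once):
  'c'-branch (cmwpcmc, cpcp, cuucwmuumcu, cuwcwu): 24 nodes
  'm'-branch (muwcwccuw): 9 nodes
  'p'-branch (pmwucwwmwp, ppmwuu, pppuuwucwm, ppup): 25 nodes
  'u'-branch (ucuucpppmm, upmcuc, uupmccpwwpm, uuwcwucwmw): 33 nodes
  'w'-branch (wcupmwpumpu, wwmuumuw): 18 nodes
Sum: 109

109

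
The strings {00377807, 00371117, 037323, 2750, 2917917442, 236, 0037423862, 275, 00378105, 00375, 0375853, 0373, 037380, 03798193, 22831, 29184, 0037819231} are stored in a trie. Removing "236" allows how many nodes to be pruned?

2

After clearing the end-marker at "236", prune upward until reaching a node still needed by another word.
The suffix "36" (2 nodes) is used only by "236"; the node for "2" still has the child "7", so pruning stops there.
Nodes removed: 2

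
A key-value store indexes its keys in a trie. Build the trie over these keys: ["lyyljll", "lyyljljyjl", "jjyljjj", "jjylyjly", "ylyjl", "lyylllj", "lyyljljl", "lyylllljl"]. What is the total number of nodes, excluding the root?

34

Trie structure (* marks end of a word):
(root)
├─ j
│  └─ j
│     └─ y
│        └─ l
│           ├─ j
│           │  └─ j
│           │     └─ j *
│           └─ y
│              └─ j
│                 └─ l
│                    └─ y *
├─ l
│  └─ y
│     └─ y
│        └─ l
│           ├─ j
│           │  └─ l
│           │     ├─ j
│           │     │  ├─ l *
│           │     │  └─ y
│           │     │     └─ j
│           │     │        └─ l *
│           │     └─ l *
│           └─ l
│              └─ l
│                 ├─ j *
│                 └─ l
│                    └─ j
│                       └─ l *
└─ y
   └─ l
      └─ y
         └─ j
            └─ l *
Counting every labelled node above: 34.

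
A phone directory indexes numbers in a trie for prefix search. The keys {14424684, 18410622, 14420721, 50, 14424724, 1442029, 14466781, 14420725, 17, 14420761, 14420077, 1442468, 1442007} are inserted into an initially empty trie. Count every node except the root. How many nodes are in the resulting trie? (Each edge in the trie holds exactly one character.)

Trie structure (* marks end of a word):
(root)
├─ 1
│  ├─ 4
│  │  └─ 4
│  │     ├─ 2
│  │     │  ├─ 0
│  │     │  │  ├─ 0
│  │     │  │  │  └─ 7 *
│  │     │  │  │     └─ 7 *
│  │     │  │  ├─ 2
│  │     │  │  │  └─ 9 *
│  │     │  │  └─ 7
│  │     │  │     ├─ 2
│  │     │  │     │  ├─ 1 *
│  │     │  │     │  └─ 5 *
│  │     │  │     └─ 6
│  │     │  │        └─ 1 *
│  │     │  └─ 4
│  │     │     ├─ 6
│  │     │     │  └─ 8 *
│  │     │     │     └─ 4 *
│  │     │     └─ 7
│  │     │        └─ 2
│  │     │           └─ 4 *
│  │     └─ 6
│  │        └─ 6
│  │           └─ 7
│  │              └─ 8
│  │                 └─ 1 *
│  ├─ 7 *
│  └─ 8
│     └─ 4
│        └─ 1
│           └─ 0
│              └─ 6
│                 └─ 2
│                    └─ 2 *
└─ 5
   └─ 0 *
Counting every labelled node above: 38.

38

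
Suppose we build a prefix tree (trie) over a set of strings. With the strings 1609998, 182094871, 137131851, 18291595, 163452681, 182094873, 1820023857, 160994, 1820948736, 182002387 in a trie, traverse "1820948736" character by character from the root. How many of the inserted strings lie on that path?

2

Walk "1820948736" from the root; an end-of-word marker is hit whenever a stored word is a prefix of "1820948736".
Prefixes of the query that are stored words: "182094873", "1820948736"
Count: 2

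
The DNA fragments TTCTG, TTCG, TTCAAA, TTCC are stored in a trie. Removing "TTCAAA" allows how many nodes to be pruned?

After clearing the end-marker at "TTCAAA", prune upward until reaching a node still needed by another word.
The suffix "AAA" (3 nodes) is used only by "TTCAAA"; the node for "TTC" still has the child "T", so pruning stops there.
Nodes removed: 3

3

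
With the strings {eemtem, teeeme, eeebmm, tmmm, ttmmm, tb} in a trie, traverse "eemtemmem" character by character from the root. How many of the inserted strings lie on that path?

1

Check each prefix of "eemtemmem" against the stored set — each match is an end-marker on the path.
Prefixes of the query that are stored words: "eemtem"
Count: 1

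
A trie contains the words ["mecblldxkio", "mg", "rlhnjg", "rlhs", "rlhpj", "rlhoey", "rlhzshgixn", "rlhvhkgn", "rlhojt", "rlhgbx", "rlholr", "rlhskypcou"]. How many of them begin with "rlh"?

10

Traverse to the node for "rlh", then collect every word in that subtree.
Words under "rlh": rlhgbx, rlhnjg, rlhoey, rlhojt, rlholr, rlhpj, rlhs, rlhskypcou, rlhvhkgn, rlhzshgixn
Count: 10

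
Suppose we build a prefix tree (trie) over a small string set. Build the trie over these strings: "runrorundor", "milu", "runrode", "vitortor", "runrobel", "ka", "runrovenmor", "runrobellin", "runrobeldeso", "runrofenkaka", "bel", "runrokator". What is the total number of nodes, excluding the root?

58

For each word, the new-node count is its length minus the longest prefix already in the trie:
  "runrorundor" → 11 new (r, u, n, r, o, r, u, n, d, o, r)
  "milu" → 4 new (m, i, l, u)
  "runrode" → prefix "runro" already present; 2 new (d, e)
  "vitortor" → 8 new (v, i, t, o, r, t, o, r)
  "runrobel" → prefix "runro" already present; 3 new (b, e, l)
  "ka" → 2 new (k, a)
  "runrovenmor" → prefix "runro" already present; 6 new (v, e, n, m, o, r)
  "runrobellin" → prefix "runrobel" already present; 3 new (l, i, n)
  "runrobeldeso" → prefix "runrobel" already present; 4 new (d, e, s, o)
  "runrofenkaka" → prefix "runro" already present; 7 new (f, e, n, k, a, k, a)
  "bel" → 3 new (b, e, l)
  "runrokator" → prefix "runro" already present; 5 new (k, a, t, o, r)
Total nodes = 11 + 4 + 2 + 8 + 3 + 2 + 6 + 3 + 4 + 7 + 3 + 5 = 58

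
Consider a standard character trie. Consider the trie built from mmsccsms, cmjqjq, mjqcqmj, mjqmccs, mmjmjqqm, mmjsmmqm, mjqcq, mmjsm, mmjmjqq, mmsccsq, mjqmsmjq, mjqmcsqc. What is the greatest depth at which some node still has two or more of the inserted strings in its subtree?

7

The deepest shared node is where two words last agree before diverging.
"mmjmjqq" and "mmjmjqqm" agree on "mmjmjqq" (7 characters) before diverging; nothing deeper is shared.
Longest shared-prefix length: 7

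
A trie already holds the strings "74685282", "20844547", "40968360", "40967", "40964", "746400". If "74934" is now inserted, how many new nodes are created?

3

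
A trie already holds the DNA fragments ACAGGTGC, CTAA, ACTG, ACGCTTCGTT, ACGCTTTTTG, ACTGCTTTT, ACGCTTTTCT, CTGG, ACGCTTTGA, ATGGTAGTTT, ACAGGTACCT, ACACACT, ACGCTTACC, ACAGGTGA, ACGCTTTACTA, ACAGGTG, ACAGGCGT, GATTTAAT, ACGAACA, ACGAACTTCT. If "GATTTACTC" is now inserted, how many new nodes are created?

3

The longest prefix of "GATTTACTC" already in the trie is "GATTTA" (length 6).
So 9 − 6 = 3 new nodes.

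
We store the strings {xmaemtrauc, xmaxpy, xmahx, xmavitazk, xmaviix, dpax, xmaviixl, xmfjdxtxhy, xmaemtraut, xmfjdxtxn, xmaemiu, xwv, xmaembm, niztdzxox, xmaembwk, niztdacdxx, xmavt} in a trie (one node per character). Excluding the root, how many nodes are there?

61

For each word, the new-node count is its length minus the longest prefix already in the trie:
  "xmaemtrauc" → 10 new (x, m, a, e, m, t, r, a, u, c)
  "xmaxpy" → prefix "xma" already present; 3 new (x, p, y)
  "xmahx" → prefix "xma" already present; 2 new (h, x)
  "xmavitazk" → prefix "xma" already present; 6 new (v, i, t, a, z, k)
  "xmaviix" → prefix "xmavi" already present; 2 new (i, x)
  "dpax" → 4 new (d, p, a, x)
  "xmaviixl" → prefix "xmaviix" already present; 1 new (l)
  "xmfjdxtxhy" → prefix "xm" already present; 8 new (f, j, d, x, t, x, h, y)
  "xmaemtraut" → prefix "xmaemtrau" already present; 1 new (t)
  "xmfjdxtxn" → prefix "xmfjdxtx" already present; 1 new (n)
  "xmaemiu" → prefix "xmaem" already present; 2 new (i, u)
  "xwv" → prefix "x" already present; 2 new (w, v)
  "xmaembm" → prefix "xmaem" already present; 2 new (b, m)
  "niztdzxox" → 9 new (n, i, z, t, d, z, x, o, x)
  "xmaembwk" → prefix "xmaemb" already present; 2 new (w, k)
  "niztdacdxx" → prefix "niztd" already present; 5 new (a, c, d, x, x)
  "xmavt" → prefix "xmav" already present; 1 new (t)
Total nodes = 10 + 3 + 2 + 6 + 2 + 4 + 1 + 8 + 1 + 1 + 2 + 2 + 2 + 9 + 2 + 5 + 1 = 61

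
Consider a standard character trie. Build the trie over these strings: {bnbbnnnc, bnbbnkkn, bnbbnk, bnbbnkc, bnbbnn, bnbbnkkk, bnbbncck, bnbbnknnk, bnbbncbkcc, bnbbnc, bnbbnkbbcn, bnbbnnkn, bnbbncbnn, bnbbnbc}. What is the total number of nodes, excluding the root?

Insert word by word; a character creates a node only if that edge doesn't already exist:
  "bnbbnnnc" → 8 new (b, n, b, b, n, n, n, c)
  "bnbbnkkn" → prefix "bnbbn" already present; 3 new (k, k, n)
  "bnbbnk" → prefix "bnbbnk" already present; 0 new (none)
  "bnbbnkc" → prefix "bnbbnk" already present; 1 new (c)
  "bnbbnn" → prefix "bnbbnn" already present; 0 new (none)
  "bnbbnkkk" → prefix "bnbbnkk" already present; 1 new (k)
  "bnbbncck" → prefix "bnbbn" already present; 3 new (c, c, k)
  "bnbbnknnk" → prefix "bnbbnk" already present; 3 new (n, n, k)
  "bnbbncbkcc" → prefix "bnbbnc" already present; 4 new (b, k, c, c)
  "bnbbnc" → prefix "bnbbnc" already present; 0 new (none)
  "bnbbnkbbcn" → prefix "bnbbnk" already present; 4 new (b, b, c, n)
  "bnbbnnkn" → prefix "bnbbnn" already present; 2 new (k, n)
  "bnbbncbnn" → prefix "bnbbncb" already present; 2 new (n, n)
  "bnbbnbc" → prefix "bnbbn" already present; 2 new (b, c)
Total nodes = 8 + 3 + 0 + 1 + 0 + 1 + 3 + 3 + 4 + 0 + 4 + 2 + 2 + 2 = 33

33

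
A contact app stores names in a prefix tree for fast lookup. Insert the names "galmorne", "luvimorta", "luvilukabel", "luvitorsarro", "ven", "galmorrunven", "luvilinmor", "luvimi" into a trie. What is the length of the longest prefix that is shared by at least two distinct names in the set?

6

Equivalently: take the maximum, over all pairs, of their longest common prefix length.
e.g. "galmorne" and "galmorrunven" share the prefix "galmor" of length 6; no pair shares a longer one.
Longest shared-prefix length: 6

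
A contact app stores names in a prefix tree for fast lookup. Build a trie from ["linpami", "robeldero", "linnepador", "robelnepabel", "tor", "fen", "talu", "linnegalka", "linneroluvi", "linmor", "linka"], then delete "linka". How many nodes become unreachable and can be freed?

A node on "linka"'s path can go only if nothing else ends at it or branches off below it.
The suffix "ka" (2 nodes) is used only by "linka"; the node for "lin" still has the child "p", so pruning stops there.
Nodes removed: 2

2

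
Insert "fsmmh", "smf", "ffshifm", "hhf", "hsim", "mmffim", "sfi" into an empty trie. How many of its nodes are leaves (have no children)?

7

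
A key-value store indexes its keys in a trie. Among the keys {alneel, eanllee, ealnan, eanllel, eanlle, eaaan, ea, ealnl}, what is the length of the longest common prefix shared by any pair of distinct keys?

6

Equivalently: take the maximum, over all pairs, of their longest common prefix length.
"eanlle" and "eanllee" agree on "eanlle" (6 characters) before diverging; nothing deeper is shared.
Longest shared-prefix length: 6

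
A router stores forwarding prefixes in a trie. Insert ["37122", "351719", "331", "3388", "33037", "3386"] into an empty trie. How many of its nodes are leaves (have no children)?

6

Leaves are exactly the stored words that no other stored word extends.
Those words: "33037", "331", "3386", "3388", "351719", "37122"
Leaf count: 6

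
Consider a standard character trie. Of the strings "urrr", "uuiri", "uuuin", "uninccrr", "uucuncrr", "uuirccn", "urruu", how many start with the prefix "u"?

7

Traverse to the node for "u", then collect every word in that subtree.
Matches: "uninccrr", "urrr", "urruu", "uucuncrr", "uuirccn", "uuiri", "uuuin"
Count: 7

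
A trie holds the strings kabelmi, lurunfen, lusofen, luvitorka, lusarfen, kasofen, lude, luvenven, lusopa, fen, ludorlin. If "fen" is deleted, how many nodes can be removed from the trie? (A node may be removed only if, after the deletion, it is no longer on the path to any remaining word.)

3

After clearing the end-marker at "fen", prune upward until reaching a node still needed by another word.
No other word shares any prefix with "fen", so all 3 of its nodes go.
Nodes removed: 3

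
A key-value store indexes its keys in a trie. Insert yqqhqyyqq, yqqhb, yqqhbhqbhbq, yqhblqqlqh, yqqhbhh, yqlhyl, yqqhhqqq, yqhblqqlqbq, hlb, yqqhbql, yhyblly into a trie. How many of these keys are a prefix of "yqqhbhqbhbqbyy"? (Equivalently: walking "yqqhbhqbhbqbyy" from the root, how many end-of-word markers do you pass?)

2

Traverse "yqqhbhqbhbqbyy" character by character; count nodes along the way that are marked as word ends.
Prefixes of the query that are stored words: "yqqhb", "yqqhbhqbhbq"
Count: 2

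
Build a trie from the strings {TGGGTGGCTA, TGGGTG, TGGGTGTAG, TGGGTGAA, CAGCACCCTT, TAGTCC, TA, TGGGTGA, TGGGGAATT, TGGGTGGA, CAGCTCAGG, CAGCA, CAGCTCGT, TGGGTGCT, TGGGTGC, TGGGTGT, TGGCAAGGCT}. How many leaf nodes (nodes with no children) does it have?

11

A leaf is a node with no children — equivalently, the end of a word that is not a proper prefix of any other stored word.
Those words: "CAGCACCCTT", "CAGCTCAGG", "CAGCTCGT", "TAGTCC", "TGGCAAGGCT", "TGGGGAATT", "TGGGTGAA", "TGGGTGCT", "TGGGTGGA", "TGGGTGGCTA", "TGGGTGTAG"
Leaf count: 11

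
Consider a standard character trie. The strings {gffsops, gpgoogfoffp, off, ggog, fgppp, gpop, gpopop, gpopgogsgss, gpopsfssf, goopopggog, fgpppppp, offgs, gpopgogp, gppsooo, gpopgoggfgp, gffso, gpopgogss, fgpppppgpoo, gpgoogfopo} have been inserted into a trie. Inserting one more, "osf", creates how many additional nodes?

Walking "osf" from the root, the first 1 characters ("o") follow existing edges; "s" is the first miss.
So 3 − 1 = 2 new nodes.

2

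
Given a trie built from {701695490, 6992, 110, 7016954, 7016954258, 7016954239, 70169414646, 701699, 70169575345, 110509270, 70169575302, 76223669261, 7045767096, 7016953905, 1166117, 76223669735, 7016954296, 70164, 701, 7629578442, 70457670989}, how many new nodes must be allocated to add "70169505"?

2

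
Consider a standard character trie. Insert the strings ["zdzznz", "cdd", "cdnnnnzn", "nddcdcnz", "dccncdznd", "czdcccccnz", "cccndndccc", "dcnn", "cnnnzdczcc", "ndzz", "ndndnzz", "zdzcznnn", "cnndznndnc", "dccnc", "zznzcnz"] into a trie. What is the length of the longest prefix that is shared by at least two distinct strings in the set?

Equivalently: take the maximum, over all pairs, of their longest common prefix length.
e.g. "dccnc" and "dccncdznd" share the prefix "dccnc" of length 5; no pair shares a longer one.
Longest shared-prefix length: 5

5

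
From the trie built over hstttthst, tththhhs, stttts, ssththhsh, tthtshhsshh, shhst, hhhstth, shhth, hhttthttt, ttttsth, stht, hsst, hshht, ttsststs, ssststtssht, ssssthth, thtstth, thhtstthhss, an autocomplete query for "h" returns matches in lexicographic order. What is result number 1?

hhhstth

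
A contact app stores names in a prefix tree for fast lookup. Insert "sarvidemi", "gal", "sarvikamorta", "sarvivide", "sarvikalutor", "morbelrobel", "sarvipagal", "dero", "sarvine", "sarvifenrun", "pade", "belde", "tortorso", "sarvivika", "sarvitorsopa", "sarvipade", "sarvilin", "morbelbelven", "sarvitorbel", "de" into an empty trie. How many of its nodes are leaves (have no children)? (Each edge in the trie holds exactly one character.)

Leaves are exactly the stored words that no other stored word extends.
Those words: "belde", "dero", "gal", "morbelbelven", "morbelrobel", "pade", "sarvidemi", "sarvifenrun", "sarvikalutor", "sarvikamorta", "sarvilin", "sarvine", "sarvipade", "sarvipagal", "sarvitorbel", "sarvitorsopa", "sarvivide", "sarvivika", "tortorso"
Leaf count: 19

19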